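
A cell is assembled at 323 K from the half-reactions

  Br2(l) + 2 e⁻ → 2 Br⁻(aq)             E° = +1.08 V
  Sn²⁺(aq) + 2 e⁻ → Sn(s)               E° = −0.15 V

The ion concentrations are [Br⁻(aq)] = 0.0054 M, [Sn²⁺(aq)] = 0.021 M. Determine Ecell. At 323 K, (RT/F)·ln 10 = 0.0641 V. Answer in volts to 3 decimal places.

Since E°(Br₂/Br⁻) > E°(Sn²⁺/Sn), Br₂/Br⁻ serves as the cathode.
The standard potential is +1.08 − (−0.15) = +1.23 V and the balanced reaction transfers n = 2 electrons.
For the overall reaction Br2(l) + Sn(s) → 2 Br⁻(aq) + Sn²⁺(aq), Q = [Br⁻(aq)]^2·[Sn²⁺(aq)] = 6.12×10^−7, giving log Q = −6.213.
Applying E = E° − (RT ln10/nF)·log Q gives +1.23 − (0.0641/2)(−6.213) = +1.429 V.

+1.429 V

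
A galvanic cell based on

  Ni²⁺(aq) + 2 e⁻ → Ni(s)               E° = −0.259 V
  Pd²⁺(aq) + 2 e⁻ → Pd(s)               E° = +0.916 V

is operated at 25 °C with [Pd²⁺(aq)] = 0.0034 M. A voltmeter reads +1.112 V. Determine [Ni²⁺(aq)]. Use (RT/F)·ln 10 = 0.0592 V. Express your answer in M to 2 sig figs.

With Pd²⁺/Pd at the cathode and Ni²⁺/Ni at the anode, E°cell = +0.916 − (−0.259) = +1.175 V (n = 2).
Since E = E° − (0.0592/n)·log Q, log Q = n(E° − E)/0.0592 = 2.128.
The balanced reaction is Pd²⁺(aq) + Ni(s) → Pd(s) + Ni²⁺(aq), so Q = [Ni²⁺(aq)] / [Pd²⁺(aq)].
Substituting the known concentrations and solving, log [Ni²⁺(aq)] = −0.341 and [Ni²⁺(aq)] = 0.46 M.

0.46 M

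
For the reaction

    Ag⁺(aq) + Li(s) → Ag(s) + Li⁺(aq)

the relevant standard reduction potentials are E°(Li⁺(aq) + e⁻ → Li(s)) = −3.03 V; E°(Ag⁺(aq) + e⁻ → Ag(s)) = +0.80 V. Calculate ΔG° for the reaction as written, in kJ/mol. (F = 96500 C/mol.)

In the reaction as written Ag⁺(aq) is reduced, so the Ag⁺/Ag couple is the cathode and Li⁺/Li is the anode.
E°cell = +0.80 − (−3.03) = +3.83 V; balancing electrons gives n = 1.
ΔG° = −nFE°cell = −(1)(96500)(+3.83) J/mol = −370 kJ/mol.

−370 kJ/mol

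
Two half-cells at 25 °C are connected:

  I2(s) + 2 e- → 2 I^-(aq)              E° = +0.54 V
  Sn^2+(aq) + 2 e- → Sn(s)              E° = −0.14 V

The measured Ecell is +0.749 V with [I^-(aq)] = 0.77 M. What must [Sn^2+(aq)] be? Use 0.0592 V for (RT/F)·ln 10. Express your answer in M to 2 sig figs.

0.0079 M

I₂/I⁻ is the cathode (higher E°); E°cell = +0.54 − (−0.14) = +0.68 V with n = 2.
Rearranging E = E° − (0.0592/n)·log Q gives log Q = 2(+0.68 − (+0.749))/0.0592 = −2.331.
Balancing electrons gives I2(s) + Sn(s) → 2 I^-(aq) + Sn^2+(aq); thus Q = [I^-(aq)]^2·[Sn^2+(aq)].
Isolating [Sn^2+(aq)] in Q = 10^{−2.331} yields log [Sn^2+(aq)] = −2.104, i.e. 0.0079 M.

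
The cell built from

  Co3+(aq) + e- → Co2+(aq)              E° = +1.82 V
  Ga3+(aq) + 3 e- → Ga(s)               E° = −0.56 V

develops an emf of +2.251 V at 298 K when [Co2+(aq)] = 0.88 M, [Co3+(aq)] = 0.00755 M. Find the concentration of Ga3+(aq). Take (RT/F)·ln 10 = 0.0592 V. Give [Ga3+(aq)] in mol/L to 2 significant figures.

2.2 M

Co³⁺/Co²⁺ is the cathode (higher E°); E°cell = +1.82 − (−0.56) = +2.38 V with n = 3.
Rearranging E = E° − (0.0592/n)·log Q gives log Q = 3(+2.38 − (+2.251))/0.0592 = 6.537.
For 3 Co3+(aq) + Ga(s) → 3 Co2+(aq) + Ga3+(aq), the reaction quotient is Q = ([Co2+(aq)]^3·[Ga3+(aq)]) / [Co3+(aq)]^3.
Substituting the known concentrations and solving, log [Ga3+(aq)] = 0.337 and [Ga3+(aq)] = 2.2 M.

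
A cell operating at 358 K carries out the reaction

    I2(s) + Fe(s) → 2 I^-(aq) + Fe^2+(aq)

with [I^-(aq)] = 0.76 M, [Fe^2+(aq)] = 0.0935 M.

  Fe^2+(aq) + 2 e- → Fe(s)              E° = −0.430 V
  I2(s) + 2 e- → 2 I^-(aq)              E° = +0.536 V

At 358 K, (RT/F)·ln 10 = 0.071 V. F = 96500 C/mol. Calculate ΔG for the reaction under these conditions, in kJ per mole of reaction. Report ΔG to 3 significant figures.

With I₂/I⁻ reduced at the cathode, E°cell = +0.536 − (−0.430) = +0.966 V and n = 2.
The reaction quotient is [I^-(aq)]^2·[Fe^2+(aq)] = 0.054; by Nernst, E = +0.966 − (0.071/2)(−1.268) = +1.0110 V.
Then ΔG = −nFE = −2 × 96500 × +1.0110 J/mol = −195 kJ/mol.

−195 kJ/mol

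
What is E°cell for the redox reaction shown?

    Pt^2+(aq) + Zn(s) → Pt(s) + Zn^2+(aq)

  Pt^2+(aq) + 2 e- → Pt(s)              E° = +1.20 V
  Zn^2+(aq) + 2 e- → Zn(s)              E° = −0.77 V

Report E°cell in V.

Pt^2+(aq) gains electrons, so the Pt²⁺/Pt couple is the cathode; the Zn²⁺/Zn couple is the anode.
E°cell = E°(cathode) − E°(anode) = +1.20 − (−0.77) = +1.97 V.

+1.97 V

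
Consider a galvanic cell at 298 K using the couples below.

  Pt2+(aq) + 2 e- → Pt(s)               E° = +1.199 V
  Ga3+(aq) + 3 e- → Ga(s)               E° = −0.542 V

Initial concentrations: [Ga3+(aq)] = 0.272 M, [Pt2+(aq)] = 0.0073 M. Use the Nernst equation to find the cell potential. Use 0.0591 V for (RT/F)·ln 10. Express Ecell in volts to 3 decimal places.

+1.689 V

Since E°(Pt²⁺/Pt) > E°(Ga³⁺/Ga), Pt²⁺/Pt serves as the cathode.
E°cell = +1.199 − (−0.542) = +1.741 V, with n = 6 electrons transferred.
The balanced reaction is 3 Pt2+(aq) + 2 Ga(s) → 3 Pt(s) + 2 Ga3+(aq), so Q = [Ga3+(aq)]^2 / [Pt2+(aq)]^3 = 1.9×10^5 and log Q = 5.279.
Applying E = E° − (RT ln10/nF)·log Q gives +1.741 − (0.0591/6)(5.279) = +1.689 V.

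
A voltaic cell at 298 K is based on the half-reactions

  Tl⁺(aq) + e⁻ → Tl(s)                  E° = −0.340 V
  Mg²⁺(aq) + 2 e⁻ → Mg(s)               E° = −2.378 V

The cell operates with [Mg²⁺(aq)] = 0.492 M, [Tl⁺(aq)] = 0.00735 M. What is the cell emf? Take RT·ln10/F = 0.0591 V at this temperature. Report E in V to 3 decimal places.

+1.921 V

The Tl⁺/Tl couple has the more positive E°, so it is the cathode; Mg²⁺/Mg is the anode.
E°cell = E°cat − E°an = −0.340 − (−2.378) = +2.038 V; n = 2.
The balanced reaction is 2 Tl⁺(aq) + Mg(s) → 2 Tl(s) + Mg²⁺(aq), so Q = [Mg²⁺(aq)] / [Tl⁺(aq)]^2 = 9.11×10^3 and log Q = 3.959.
E = E° − (0.0591/n)·log Q = +2.038 − (0.0591/2)(3.959) = +1.921 V.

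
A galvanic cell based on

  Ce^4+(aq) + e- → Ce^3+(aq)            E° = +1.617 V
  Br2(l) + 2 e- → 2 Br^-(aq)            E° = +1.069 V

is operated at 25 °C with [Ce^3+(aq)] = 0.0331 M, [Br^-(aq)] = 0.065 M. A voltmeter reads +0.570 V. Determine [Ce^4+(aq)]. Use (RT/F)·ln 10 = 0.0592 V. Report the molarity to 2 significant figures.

With Ce⁴⁺/Ce³⁺ at the cathode and Br₂/Br⁻ at the anode, E°cell = +1.617 − (+1.069) = +0.548 V (n = 2).
Since E = E° − (0.0592/n)·log Q, log Q = n(E° − E)/0.0592 = −0.743.
The balanced reaction is 2 Ce^4+(aq) + 2 Br^-(aq) → 2 Ce^3+(aq) + Br2(l), so Q = [Ce^3+(aq)]^2 / ([Ce^4+(aq)]^2·[Br^-(aq)]^2).
Substituting the known concentrations and solving, log [Ce^4+(aq)] = 0.078 and [Ce^4+(aq)] = 1.2 M.

1.2 M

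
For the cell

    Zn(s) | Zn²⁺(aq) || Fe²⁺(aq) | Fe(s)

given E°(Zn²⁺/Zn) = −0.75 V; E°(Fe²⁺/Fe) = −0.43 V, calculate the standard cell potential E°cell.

By convention the left-hand electrode in cell notation is the anode (oxidation) and the right-hand electrode is the cathode (reduction).
E°cell = E°(right) − E°(left) = −0.43 − (−0.75) = +0.32 V.

+0.32 V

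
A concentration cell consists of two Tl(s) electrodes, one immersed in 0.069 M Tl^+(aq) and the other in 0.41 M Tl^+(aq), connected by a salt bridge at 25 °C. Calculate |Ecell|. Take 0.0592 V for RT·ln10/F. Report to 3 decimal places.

For a concentration cell E°cell = 0, since both electrodes use the same couple.
The compartment with the higher Tl^+(aq) concentration (0.41 M) acts as the cathode; ions are reduced there and produced at the dilute (0.069 M) anode.
With n = 1, Ecell = −(0.0592/1)·log([dilute]/[conc]) = −(0.0592/1)·log(0.069/0.41) = +0.046 V.

0.046 V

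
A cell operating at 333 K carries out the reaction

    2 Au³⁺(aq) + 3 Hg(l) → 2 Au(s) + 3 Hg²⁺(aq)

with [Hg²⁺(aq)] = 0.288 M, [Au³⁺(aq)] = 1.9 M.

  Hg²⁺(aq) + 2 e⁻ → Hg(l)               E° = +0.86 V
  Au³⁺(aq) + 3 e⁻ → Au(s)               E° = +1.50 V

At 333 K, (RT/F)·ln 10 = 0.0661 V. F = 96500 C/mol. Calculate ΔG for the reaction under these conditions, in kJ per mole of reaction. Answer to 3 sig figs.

With Au³⁺/Au reduced at the cathode, E°cell = +1.50 − (+0.86) = +0.64 V and n = 6.
The reaction quotient is [Hg²⁺(aq)]^3 / [Au³⁺(aq)]^2 = 0.00662; by Nernst, E = +0.64 − (0.0661/6)(−2.179) = +0.6640 V.
Then ΔG = −nFE = −6 × 96500 × +0.6640 J/mol = −384 kJ/mol.

−384 kJ/mol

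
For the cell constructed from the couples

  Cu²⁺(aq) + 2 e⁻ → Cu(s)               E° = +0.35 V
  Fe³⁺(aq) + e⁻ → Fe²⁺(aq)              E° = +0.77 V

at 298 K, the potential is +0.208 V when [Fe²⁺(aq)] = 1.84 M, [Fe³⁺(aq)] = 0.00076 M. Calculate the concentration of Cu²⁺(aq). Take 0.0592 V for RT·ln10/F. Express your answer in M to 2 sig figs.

2.5 M

The Fe³⁺/Fe²⁺ couple has the larger reduction potential, so it is the cathode: E°cell = +0.77 − (+0.35) = +0.42 V and n = 2.
From the Nernst equation, log Q = n(E° − E)/0.0592 = 2·(+0.42 − (+0.208))/0.0592 = 7.162.
Balancing electrons gives 2 Fe³⁺(aq) + Cu(s) → 2 Fe²⁺(aq) + Cu²⁺(aq); thus Q = ([Fe²⁺(aq)]^2·[Cu²⁺(aq)]) / [Fe³⁺(aq)]^2.
Isolating [Cu²⁺(aq)] in Q = 10^{7.162} yields log [Cu²⁺(aq)] = 0.394, i.e. 2.5 M.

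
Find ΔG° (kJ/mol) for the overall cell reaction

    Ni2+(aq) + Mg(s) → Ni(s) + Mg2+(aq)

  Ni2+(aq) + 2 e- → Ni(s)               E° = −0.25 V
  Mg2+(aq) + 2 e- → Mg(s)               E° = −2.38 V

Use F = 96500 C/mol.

In the reaction as written Ni2+(aq) is reduced, so the Ni²⁺/Ni couple is the cathode and Mg²⁺/Mg is the anode.
E°cell = −0.25 − (−2.38) = +2.13 V; balancing electrons gives n = 2.
ΔG° = −nFE°cell = −(2)(96500)(+2.13) J/mol = −411 kJ/mol.

−411 kJ/mol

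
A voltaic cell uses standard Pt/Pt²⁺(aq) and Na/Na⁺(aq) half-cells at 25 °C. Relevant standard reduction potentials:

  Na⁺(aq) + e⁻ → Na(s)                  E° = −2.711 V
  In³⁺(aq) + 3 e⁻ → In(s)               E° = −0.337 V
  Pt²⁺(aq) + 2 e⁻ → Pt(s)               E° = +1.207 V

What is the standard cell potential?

Of the two couples in this cell, the one with the more positive reduction potential is reduced at the cathode: here that is Pt²⁺/Pt (+1.207 V); Na⁺/Na (−2.711 V) is the anode.
E°cell = E°(cathode) − E°(anode) = +1.207 − (−2.711) = +3.918 V.

+3.918 V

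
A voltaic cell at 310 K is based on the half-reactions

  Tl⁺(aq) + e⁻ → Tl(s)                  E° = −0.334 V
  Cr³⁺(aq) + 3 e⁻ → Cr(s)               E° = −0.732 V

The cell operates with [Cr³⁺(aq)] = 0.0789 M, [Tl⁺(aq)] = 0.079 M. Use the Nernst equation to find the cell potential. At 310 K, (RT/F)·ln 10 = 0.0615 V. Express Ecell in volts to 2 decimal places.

Since E°(Tl⁺/Tl) > E°(Cr³⁺/Cr), Tl⁺/Tl serves as the cathode.
E°cell = E°cat − E°an = −0.334 − (−0.732) = +0.398 V; n = 3.
Balancing gives 3 Tl⁺(aq) + Cr(s) → 3 Tl(s) + Cr³⁺(aq); hence Q = [Cr³⁺(aq)] / [Tl⁺(aq)]^3 = 160 (log Q = 2.204).
Applying E = E° − (RT ln10/nF)·log Q gives +0.398 − (0.0615/3)(2.204) = +0.35 V.

+0.35 V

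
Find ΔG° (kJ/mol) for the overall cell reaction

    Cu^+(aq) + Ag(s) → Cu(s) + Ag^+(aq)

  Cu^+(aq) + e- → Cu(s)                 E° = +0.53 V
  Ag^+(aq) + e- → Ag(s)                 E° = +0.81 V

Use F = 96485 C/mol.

In the reaction as written Cu^+(aq) is reduced, so the Cu⁺/Cu couple is the cathode and Ag⁺/Ag is the anode.
E°cell = +0.53 − (+0.81) = −0.28 V; balancing electrons gives n = 1.
ΔG° = −nFE°cell = −(1)(96485)(−0.28) J/mol = +27.0 kJ/mol.

+27.0 kJ/mol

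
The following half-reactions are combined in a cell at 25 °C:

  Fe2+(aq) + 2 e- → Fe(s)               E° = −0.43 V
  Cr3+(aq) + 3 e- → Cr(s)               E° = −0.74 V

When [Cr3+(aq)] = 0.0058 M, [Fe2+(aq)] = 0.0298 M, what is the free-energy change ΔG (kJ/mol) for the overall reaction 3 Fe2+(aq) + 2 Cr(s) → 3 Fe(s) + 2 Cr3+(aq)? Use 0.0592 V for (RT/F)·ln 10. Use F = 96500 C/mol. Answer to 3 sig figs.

−179 kJ/mol

E°cell = −0.43 − (−0.74) = +0.31 V; the balanced reaction transfers n = 6 electrons.
Here Q = [Cr3+(aq)]^2 / [Fe2+(aq)]^3 = 1.27 (log Q = 0.104), giving E = +0.31 − (0.0592/6)·(0.104) = +0.3090 V.
Then ΔG = −nFE = −6 × 96500 × +0.3090 J/mol = −179 kJ/mol.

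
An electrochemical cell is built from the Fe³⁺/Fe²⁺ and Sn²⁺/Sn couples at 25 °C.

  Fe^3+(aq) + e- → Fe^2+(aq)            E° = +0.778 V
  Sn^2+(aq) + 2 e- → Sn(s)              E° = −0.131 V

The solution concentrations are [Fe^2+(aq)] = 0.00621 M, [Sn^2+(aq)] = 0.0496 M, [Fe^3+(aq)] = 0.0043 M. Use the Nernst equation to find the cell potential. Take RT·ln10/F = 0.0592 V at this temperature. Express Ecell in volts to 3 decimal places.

Since E°(Fe³⁺/Fe²⁺) > E°(Sn²⁺/Sn), Fe³⁺/Fe²⁺ serves as the cathode.
E°cell = +0.778 − (−0.131) = +0.909 V, with n = 2 electrons transferred.
The balanced reaction is 2 Fe^3+(aq) + Sn(s) → 2 Fe^2+(aq) + Sn^2+(aq), so Q = ([Fe^2+(aq)]^2·[Sn^2+(aq)]) / [Fe^3+(aq)]^2 = 0.103 and log Q = −0.985.
By the Nernst equation, E = +0.909 − (0.0592/2)·(−0.985) = +0.938 V.

+0.938 V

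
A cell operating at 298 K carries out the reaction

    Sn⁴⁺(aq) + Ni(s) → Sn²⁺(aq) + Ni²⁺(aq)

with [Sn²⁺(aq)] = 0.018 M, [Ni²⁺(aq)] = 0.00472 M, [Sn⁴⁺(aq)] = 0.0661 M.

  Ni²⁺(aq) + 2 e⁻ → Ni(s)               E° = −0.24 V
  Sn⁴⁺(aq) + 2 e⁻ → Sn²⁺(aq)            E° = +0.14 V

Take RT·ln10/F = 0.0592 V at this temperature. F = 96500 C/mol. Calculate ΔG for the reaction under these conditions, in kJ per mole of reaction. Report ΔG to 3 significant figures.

E°cell = +0.14 − (−0.24) = +0.38 V; the balanced reaction transfers n = 2 electrons.
Q = ([Sn²⁺(aq)]·[Ni²⁺(aq)]) / [Sn⁴⁺(aq)] = 0.00129, so log Q = −2.891 and E = +0.38 − (0.0592/2)(−2.891) = +0.4656 V.
Finally ΔG = −nFE = −(2)(96500 C/mol)(+0.4656 V) = −89.9 kJ/mol.

−89.9 kJ/mol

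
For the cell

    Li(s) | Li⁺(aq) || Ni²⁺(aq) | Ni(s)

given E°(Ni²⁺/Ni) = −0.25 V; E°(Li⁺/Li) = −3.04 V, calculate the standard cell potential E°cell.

By convention the left-hand electrode in cell notation is the anode (oxidation) and the right-hand electrode is the cathode (reduction).
E°cell = E°(right) − E°(left) = −0.25 − (−3.04) = +2.79 V.

+2.79 V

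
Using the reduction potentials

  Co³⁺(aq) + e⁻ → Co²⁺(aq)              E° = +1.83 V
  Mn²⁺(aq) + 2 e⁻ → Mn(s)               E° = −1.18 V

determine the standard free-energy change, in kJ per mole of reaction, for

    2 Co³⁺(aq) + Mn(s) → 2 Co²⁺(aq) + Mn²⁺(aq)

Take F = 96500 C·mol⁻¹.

In the reaction as written Co³⁺(aq) is reduced, so the Co³⁺/Co²⁺ couple is the cathode and Mn²⁺/Mn is the anode.
E°cell = +1.83 − (−1.18) = +3.01 V; balancing electrons gives n = 2.
ΔG° = −nFE°cell = −(2)(96500)(+3.01) J/mol = −581 kJ/mol.

−581 kJ/mol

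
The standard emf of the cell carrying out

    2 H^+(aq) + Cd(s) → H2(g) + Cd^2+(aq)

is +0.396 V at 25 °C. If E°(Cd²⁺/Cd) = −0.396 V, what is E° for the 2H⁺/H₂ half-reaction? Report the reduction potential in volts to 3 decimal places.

In the reaction as written the 2H⁺/H₂ couple is reduced (cathode) and Cd²⁺/Cd is oxidized (anode), so E°cell = E°(2H⁺/H₂) − E°(Cd²⁺/Cd).
E°(2H⁺/H₂) = E°cell + E°(anode) = +0.396 + (−0.396) = +0.000 V.

+0.000 V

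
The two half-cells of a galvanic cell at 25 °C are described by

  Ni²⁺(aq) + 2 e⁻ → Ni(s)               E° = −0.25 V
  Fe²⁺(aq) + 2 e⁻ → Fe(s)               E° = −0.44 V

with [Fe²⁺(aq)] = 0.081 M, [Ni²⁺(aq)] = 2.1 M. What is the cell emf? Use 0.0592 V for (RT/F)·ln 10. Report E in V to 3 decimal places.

+0.232 V

The Ni²⁺/Ni couple has the more positive E°, so it is the cathode; Fe²⁺/Fe is the anode.
The standard potential is −0.25 − (−0.44) = +0.19 V and the balanced reaction transfers n = 2 electrons.
Balancing gives Ni²⁺(aq) + Fe(s) → Ni(s) + Fe²⁺(aq); hence Q = [Fe²⁺(aq)] / [Ni²⁺(aq)] = 0.0386 (log Q = −1.414).
Applying E = E° − (RT ln10/nF)·log Q gives +0.19 − (0.0592/2)(−1.414) = +0.232 V.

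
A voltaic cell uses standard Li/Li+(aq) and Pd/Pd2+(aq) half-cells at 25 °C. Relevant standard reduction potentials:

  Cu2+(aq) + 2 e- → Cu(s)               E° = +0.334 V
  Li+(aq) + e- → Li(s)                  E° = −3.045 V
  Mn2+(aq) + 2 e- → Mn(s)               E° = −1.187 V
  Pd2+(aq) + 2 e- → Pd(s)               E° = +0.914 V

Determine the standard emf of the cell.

The Pd²⁺/Pd couple has the higher E°, so Pd ion is reduced (cathode) and Li is oxidized (anode).
E°cell = E°(cathode) − E°(anode) = +0.914 − (−3.045) = +3.959 V.

+3.959 V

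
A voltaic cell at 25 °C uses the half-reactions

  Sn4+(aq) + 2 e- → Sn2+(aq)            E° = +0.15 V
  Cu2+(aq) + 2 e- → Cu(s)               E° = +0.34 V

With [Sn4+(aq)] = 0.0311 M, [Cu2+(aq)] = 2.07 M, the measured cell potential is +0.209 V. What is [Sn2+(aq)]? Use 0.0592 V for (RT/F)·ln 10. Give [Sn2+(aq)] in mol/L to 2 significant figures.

The Cu²⁺/Cu couple has the larger reduction potential, so it is the cathode: E°cell = +0.34 − (+0.15) = +0.19 V and n = 2.
Rearranging E = E° − (0.0592/n)·log Q gives log Q = 2(+0.19 − (+0.209))/0.0592 = −0.642.
For Cu2+(aq) + Sn2+(aq) → Cu(s) + Sn4+(aq), the reaction quotient is Q = [Sn4+(aq)] / ([Cu2+(aq)]·[Sn2+(aq)]).
Isolating [Sn2+(aq)] in Q = 10^{−0.642} yields log [Sn2+(aq)] = −1.181, i.e. 0.066 M.

0.066 M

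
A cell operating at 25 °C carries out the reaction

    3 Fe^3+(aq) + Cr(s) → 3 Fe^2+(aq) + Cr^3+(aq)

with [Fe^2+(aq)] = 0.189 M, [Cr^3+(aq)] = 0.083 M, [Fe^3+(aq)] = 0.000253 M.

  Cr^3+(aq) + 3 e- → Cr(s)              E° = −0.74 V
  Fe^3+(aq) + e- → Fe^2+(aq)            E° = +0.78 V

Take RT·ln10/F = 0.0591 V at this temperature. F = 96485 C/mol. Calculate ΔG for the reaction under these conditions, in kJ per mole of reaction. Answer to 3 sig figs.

−397 kJ/mol

The standard cell potential is +0.78 − (−0.74) = +1.52 V, with n = 3 electrons in the balanced equation.
The reaction quotient is ([Fe^2+(aq)]^3·[Cr^3+(aq)]) / [Fe^3+(aq)]^3 = 3.46×10^7; by Nernst, E = +1.52 − (0.0591/3)(7.539) = +1.3715 V.
Finally ΔG = −nFE = −(3)(96485 C/mol)(+1.3715 V) = −397 kJ/mol.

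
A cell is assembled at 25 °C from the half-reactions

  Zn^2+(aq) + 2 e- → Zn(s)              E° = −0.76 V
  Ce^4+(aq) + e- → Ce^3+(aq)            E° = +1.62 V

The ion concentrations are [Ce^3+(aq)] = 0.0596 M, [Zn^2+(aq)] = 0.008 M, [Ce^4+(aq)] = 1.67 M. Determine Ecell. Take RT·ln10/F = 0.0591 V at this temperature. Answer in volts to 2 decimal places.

+2.53 V

The Ce⁴⁺/Ce³⁺ couple has the more positive E°, so it is the cathode; Zn²⁺/Zn is the anode.
E°cell = +1.62 − (−0.76) = +2.38 V, with n = 2 electrons transferred.
The balanced reaction is 2 Ce^4+(aq) + Zn(s) → 2 Ce^3+(aq) + Zn^2+(aq), so Q = ([Ce^3+(aq)]^2·[Zn^2+(aq)]) / [Ce^4+(aq)]^2 = 1.02×10^−5 and log Q = −4.992.
Applying E = E° − (RT ln10/nF)·log Q gives +2.38 − (0.0591/2)(−4.992) = +2.53 V.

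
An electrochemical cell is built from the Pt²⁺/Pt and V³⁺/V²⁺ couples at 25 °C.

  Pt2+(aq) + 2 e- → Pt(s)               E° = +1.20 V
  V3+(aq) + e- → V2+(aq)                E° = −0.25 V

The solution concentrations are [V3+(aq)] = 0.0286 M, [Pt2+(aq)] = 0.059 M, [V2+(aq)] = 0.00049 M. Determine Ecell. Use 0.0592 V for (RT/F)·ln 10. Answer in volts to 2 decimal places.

Pt²⁺/Pt is reduced (cathode, E° = +1.20 V) and V³⁺/V²⁺ is oxidized (anode).
E°cell = +1.20 − (−0.25) = +1.45 V, with n = 2 electrons transferred.
Balancing gives Pt2+(aq) + 2 V2+(aq) → Pt(s) + 2 V3+(aq); hence Q = [V3+(aq)]^2 / ([Pt2+(aq)]·[V2+(aq)]^2) = 5.77×10^4 (log Q = 4.761).
By the Nernst equation, E = +1.45 − (0.0592/2)·(4.761) = +1.31 V.

+1.31 V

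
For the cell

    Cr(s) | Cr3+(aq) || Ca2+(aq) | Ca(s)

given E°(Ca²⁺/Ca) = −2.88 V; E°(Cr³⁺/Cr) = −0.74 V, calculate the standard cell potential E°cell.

−2.14 V

By convention the left-hand electrode in cell notation is the anode (oxidation) and the right-hand electrode is the cathode (reduction).
E°cell = E°(right) − E°(left) = −2.88 − (−0.74) = −2.14 V.
The negative sign shows that, as written, the cell would require an external voltage to drive the reaction.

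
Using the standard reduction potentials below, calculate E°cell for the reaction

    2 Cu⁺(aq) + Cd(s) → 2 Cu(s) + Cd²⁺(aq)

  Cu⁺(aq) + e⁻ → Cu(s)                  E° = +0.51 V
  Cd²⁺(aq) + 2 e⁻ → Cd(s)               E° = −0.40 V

In the reaction as written, Cu⁺(aq) is reduced (cathode) and Cd²⁺(aq) is produced by oxidation at the anode.
E°cell = E°(cathode) − E°(anode) = +0.51 − (−0.40) = +0.91 V.
The positive value indicates the reaction is spontaneous as written.

+0.91 V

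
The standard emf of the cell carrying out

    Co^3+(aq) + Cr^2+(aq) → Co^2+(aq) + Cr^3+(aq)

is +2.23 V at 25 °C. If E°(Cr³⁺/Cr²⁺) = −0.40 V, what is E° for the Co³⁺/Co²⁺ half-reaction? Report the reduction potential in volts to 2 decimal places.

+1.83 V

In the reaction as written the Co³⁺/Co²⁺ couple is reduced (cathode) and Cr³⁺/Cr²⁺ is oxidized (anode), so E°cell = E°(Co³⁺/Co²⁺) − E°(Cr³⁺/Cr²⁺).
E°(Co³⁺/Co²⁺) = E°cell + E°(anode) = +2.23 + (−0.40) = +1.83 V.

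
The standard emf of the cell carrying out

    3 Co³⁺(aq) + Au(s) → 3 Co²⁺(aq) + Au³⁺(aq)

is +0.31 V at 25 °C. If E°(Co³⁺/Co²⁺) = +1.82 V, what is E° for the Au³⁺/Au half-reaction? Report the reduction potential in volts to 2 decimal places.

+1.51 V

In the reaction as written the Co³⁺/Co²⁺ couple is reduced (cathode) and Au³⁺/Au is oxidized (anode), so E°cell = E°(Co³⁺/Co²⁺) − E°(Au³⁺/Au).
E°(Au³⁺/Au) = E°(cathode) − E°cell = +1.82 − (+0.31) = +1.51 V.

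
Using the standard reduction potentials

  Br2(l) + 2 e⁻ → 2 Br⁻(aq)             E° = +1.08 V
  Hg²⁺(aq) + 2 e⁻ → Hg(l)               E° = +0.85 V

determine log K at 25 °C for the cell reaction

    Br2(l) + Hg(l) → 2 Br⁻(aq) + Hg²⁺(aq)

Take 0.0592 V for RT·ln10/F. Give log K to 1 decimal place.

The Br₂/Br⁻ couple is reduced (cathode); E°cell = +1.08 − (+0.85) = +0.23 V with n = 2.
At equilibrium E = 0, so log K = nE°cell / 0.0592 = (2)(+0.23) / 0.0592 = 7.8.

log K = 7.8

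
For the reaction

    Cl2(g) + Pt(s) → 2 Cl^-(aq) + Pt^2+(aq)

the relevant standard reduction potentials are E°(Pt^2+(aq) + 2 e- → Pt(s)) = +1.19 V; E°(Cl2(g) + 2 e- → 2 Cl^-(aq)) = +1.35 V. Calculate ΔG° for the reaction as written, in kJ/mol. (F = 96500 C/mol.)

−30.9 kJ/mol

In the reaction as written Cl2(g) is reduced, so the Cl₂/Cl⁻ couple is the cathode and Pt²⁺/Pt is the anode.
E°cell = +1.35 − (+1.19) = +0.16 V; balancing electrons gives n = 2.
ΔG° = −nFE°cell = −(2)(96500)(+0.16) J/mol = −30.9 kJ/mol.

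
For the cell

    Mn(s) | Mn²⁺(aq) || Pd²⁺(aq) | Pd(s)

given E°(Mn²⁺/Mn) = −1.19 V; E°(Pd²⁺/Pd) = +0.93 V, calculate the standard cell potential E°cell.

+2.12 V

By convention the left-hand electrode in cell notation is the anode (oxidation) and the right-hand electrode is the cathode (reduction).
E°cell = E°(right) − E°(left) = +0.93 − (−1.19) = +2.12 V.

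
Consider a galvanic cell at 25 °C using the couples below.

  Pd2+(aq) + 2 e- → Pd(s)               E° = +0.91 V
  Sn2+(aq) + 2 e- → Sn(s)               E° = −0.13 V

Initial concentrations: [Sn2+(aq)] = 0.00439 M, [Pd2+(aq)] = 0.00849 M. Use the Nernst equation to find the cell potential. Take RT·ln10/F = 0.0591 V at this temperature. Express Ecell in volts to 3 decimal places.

The Pd²⁺/Pd couple has the more positive E°, so it is the cathode; Sn²⁺/Sn is the anode.
E°cell = E°cat − E°an = +0.91 − (−0.13) = +1.04 V; n = 2.
For the overall reaction Pd2+(aq) + Sn(s) → Pd(s) + Sn2+(aq), Q = [Sn2+(aq)] / [Pd2+(aq)] = 0.517, giving log Q = −0.286.
E = E° − (0.0591/n)·log Q = +1.04 − (0.0591/2)(−0.286) = +1.048 V.

+1.048 V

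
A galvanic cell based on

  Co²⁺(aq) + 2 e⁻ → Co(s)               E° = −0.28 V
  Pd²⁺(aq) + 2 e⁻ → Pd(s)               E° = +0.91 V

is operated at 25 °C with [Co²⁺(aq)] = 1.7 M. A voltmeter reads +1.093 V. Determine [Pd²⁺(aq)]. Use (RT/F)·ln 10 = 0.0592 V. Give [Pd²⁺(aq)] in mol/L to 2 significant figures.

0.00090 M

With Pd²⁺/Pd at the cathode and Co²⁺/Co at the anode, E°cell = +0.91 − (−0.28) = +1.19 V (n = 2).
From the Nernst equation, log Q = n(E° − E)/0.0592 = 2·(+1.19 − (+1.093))/0.0592 = 3.277.
For Pd²⁺(aq) + Co(s) → Pd(s) + Co²⁺(aq), the reaction quotient is Q = [Co²⁺(aq)] / [Pd²⁺(aq)].
Isolating [Pd²⁺(aq)] in Q = 10^{3.277} yields log [Pd²⁺(aq)] = −3.047, i.e. 0.00090 M.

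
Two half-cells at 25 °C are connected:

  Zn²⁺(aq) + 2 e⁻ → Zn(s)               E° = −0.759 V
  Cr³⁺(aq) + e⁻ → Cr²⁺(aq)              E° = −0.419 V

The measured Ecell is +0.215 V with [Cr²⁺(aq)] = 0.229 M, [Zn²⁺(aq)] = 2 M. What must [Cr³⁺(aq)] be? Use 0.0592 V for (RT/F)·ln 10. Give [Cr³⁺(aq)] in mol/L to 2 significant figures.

Cr³⁺/Cr²⁺ is the cathode (higher E°); E°cell = −0.419 − (−0.759) = +0.340 V with n = 2.
Since E = E° − (0.0592/n)·log Q, log Q = n(E° − E)/0.0592 = 4.223.
The balanced reaction is 2 Cr³⁺(aq) + Zn(s) → 2 Cr²⁺(aq) + Zn²⁺(aq), so Q = ([Cr²⁺(aq)]^2·[Zn²⁺(aq)]) / [Cr³⁺(aq)]^2.
Isolating [Cr³⁺(aq)] in Q = 10^{4.223} yields log [Cr³⁺(aq)] = −2.601, i.e. 0.0025 M.

0.0025 M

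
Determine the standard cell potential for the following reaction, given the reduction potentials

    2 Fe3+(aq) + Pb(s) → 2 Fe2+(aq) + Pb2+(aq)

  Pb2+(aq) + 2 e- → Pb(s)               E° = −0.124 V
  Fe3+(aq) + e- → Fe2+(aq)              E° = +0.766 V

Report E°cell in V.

+0.890 V

In the reaction as written, Fe3+(aq) is reduced (cathode) and Pb2+(aq) is produced by oxidation at the anode.
E°cell = E°(cathode) − E°(anode) = +0.766 − (−0.124) = +0.890 V.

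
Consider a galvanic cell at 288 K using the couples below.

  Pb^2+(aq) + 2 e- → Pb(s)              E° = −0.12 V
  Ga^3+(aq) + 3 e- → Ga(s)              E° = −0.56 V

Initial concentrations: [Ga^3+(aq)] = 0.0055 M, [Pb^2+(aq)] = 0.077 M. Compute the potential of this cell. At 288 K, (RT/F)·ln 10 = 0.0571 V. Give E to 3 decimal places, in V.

+0.451 V

Pb²⁺/Pb is reduced (cathode, E° = −0.12 V) and Ga³⁺/Ga is oxidized (anode).
E°cell = −0.12 − (−0.56) = +0.44 V, with n = 6 electrons transferred.
The balanced reaction is 3 Pb^2+(aq) + 2 Ga(s) → 3 Pb(s) + 2 Ga^3+(aq), so Q = [Ga^3+(aq)]^2 / [Pb^2+(aq)]^3 = 0.0663 and log Q = −1.179.
E = E° − (0.0571/n)·log Q = +0.44 − (0.0571/6)(−1.179) = +0.451 V.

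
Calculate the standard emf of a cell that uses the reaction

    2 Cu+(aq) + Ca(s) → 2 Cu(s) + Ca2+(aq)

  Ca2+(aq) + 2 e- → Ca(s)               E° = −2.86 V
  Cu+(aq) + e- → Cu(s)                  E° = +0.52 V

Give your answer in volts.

In the reaction as written, Cu+(aq) is reduced (cathode) and Ca2+(aq) is produced by oxidation at the anode.
E°cell = E°(cathode) − E°(anode) = +0.52 − (−2.86) = +3.38 V.
The positive value indicates the reaction is spontaneous as written.

+3.38 V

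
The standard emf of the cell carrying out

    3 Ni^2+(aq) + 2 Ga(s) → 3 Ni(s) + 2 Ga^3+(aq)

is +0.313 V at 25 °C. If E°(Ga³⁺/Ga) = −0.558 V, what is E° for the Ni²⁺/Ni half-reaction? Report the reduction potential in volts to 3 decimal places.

In the reaction as written the Ni²⁺/Ni couple is reduced (cathode) and Ga³⁺/Ga is oxidized (anode), so E°cell = E°(Ni²⁺/Ni) − E°(Ga³⁺/Ga).
E°(Ni²⁺/Ni) = E°cell + E°(anode) = +0.313 + (−0.558) = −0.245 V.

−0.245 V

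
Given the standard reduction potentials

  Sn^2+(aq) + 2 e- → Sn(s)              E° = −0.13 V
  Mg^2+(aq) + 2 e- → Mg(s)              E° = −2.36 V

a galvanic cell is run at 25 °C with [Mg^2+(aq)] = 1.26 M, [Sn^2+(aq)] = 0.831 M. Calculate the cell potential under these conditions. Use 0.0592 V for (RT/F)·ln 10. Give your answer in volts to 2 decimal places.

+2.22 V

The Sn²⁺/Sn couple has the more positive E°, so it is the cathode; Mg²⁺/Mg is the anode.
E°cell = −0.13 − (−2.36) = +2.23 V, with n = 2 electrons transferred.
The balanced reaction is Sn^2+(aq) + Mg(s) → Sn(s) + Mg^2+(aq), so Q = [Mg^2+(aq)] / [Sn^2+(aq)] = 1.52 and log Q = 0.181.
By the Nernst equation, E = +2.23 − (0.0592/2)·(0.181) = +2.22 V.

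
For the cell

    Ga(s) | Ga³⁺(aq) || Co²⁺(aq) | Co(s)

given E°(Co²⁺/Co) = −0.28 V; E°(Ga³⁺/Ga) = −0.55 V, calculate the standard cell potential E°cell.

+0.27 V

By convention the left-hand electrode in cell notation is the anode (oxidation) and the right-hand electrode is the cathode (reduction).
E°cell = E°(right) − E°(left) = −0.28 − (−0.55) = +0.27 V.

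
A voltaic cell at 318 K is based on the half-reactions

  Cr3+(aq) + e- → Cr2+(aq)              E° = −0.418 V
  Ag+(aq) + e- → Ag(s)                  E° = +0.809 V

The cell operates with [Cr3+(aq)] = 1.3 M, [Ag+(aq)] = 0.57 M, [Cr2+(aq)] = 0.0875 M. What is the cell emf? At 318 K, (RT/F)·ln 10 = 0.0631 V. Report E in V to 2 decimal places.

+1.14 V

Ag⁺/Ag is reduced (cathode, E° = +0.809 V) and Cr³⁺/Cr²⁺ is oxidized (anode).
The standard potential is +0.809 − (−0.418) = +1.227 V and the balanced reaction transfers n = 1 electron.
The balanced reaction is Ag+(aq) + Cr2+(aq) → Ag(s) + Cr3+(aq), so Q = [Cr3+(aq)] / ([Ag+(aq)]·[Cr2+(aq)]) = 26.1 and log Q = 1.416.
E = E° − (0.0631/n)·log Q = +1.227 − (0.0631/1)(1.416) = +1.14 V.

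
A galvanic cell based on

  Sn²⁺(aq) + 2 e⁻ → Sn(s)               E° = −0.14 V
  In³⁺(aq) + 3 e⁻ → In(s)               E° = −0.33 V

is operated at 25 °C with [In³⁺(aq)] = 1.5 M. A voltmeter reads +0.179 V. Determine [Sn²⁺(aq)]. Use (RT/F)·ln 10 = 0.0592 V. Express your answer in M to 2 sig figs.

The Sn²⁺/Sn couple has the larger reduction potential, so it is the cathode: E°cell = −0.14 − (−0.33) = +0.19 V and n = 6.
Since E = E° − (0.0592/n)·log Q, log Q = n(E° − E)/0.0592 = 1.115.
Balancing electrons gives 3 Sn²⁺(aq) + 2 In(s) → 3 Sn(s) + 2 In³⁺(aq); thus Q = [In³⁺(aq)]^2 / [Sn²⁺(aq)]^3.
Isolating [Sn²⁺(aq)] in Q = 10^{1.115} yields log [Sn²⁺(aq)] = −0.254, i.e. 0.56 M.

0.56 M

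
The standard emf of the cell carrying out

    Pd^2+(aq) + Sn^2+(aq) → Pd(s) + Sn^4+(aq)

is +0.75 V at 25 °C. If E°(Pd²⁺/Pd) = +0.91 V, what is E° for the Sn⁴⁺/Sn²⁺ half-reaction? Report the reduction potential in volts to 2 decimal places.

+0.16 V

In the reaction as written the Pd²⁺/Pd couple is reduced (cathode) and Sn⁴⁺/Sn²⁺ is oxidized (anode), so E°cell = E°(Pd²⁺/Pd) − E°(Sn⁴⁺/Sn²⁺).
E°(Sn⁴⁺/Sn²⁺) = E°(cathode) − E°cell = +0.91 − (+0.75) = +0.16 V.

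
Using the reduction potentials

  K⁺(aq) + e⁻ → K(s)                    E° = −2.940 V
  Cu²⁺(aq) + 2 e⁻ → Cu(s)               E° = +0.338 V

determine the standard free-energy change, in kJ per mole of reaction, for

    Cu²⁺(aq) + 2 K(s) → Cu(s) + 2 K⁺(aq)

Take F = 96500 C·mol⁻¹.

−633 kJ/mol

In the reaction as written Cu²⁺(aq) is reduced, so the Cu²⁺/Cu couple is the cathode and K⁺/K is the anode.
E°cell = +0.338 − (−2.940) = +3.278 V; balancing electrons gives n = 2.
ΔG° = −nFE°cell = −(2)(96500)(+3.278) J/mol = −633 kJ/mol.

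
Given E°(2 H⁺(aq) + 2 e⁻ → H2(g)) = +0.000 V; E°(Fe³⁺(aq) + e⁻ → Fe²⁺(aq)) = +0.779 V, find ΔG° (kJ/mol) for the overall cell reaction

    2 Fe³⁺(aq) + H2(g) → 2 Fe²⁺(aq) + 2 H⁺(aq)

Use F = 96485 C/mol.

In the reaction as written Fe³⁺(aq) is reduced, so the Fe³⁺/Fe²⁺ couple is the cathode and 2H⁺/H₂ is the anode.
E°cell = +0.779 − (+0.000) = +0.779 V; balancing electrons gives n = 2.
ΔG° = −nFE°cell = −(2)(96485)(+0.779) J/mol = −150 kJ/mol.

−150 kJ/mol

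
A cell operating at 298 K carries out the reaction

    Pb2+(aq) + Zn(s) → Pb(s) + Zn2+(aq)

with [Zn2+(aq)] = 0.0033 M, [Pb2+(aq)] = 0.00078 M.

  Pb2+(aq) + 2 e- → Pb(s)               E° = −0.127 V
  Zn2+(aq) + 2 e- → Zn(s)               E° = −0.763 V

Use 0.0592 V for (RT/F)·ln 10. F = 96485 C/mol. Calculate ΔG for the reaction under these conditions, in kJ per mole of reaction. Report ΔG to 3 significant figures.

−119 kJ/mol

With Pb²⁺/Pb reduced at the cathode, E°cell = −0.127 − (−0.763) = +0.636 V and n = 2.
Q = [Zn2+(aq)] / [Pb2+(aq)] = 4.23, so log Q = 0.626 and E = +0.636 − (0.0592/2)(0.626) = +0.6175 V.
Finally ΔG = −nFE = −(2)(96485 C/mol)(+0.6175 V) = −119 kJ/mol.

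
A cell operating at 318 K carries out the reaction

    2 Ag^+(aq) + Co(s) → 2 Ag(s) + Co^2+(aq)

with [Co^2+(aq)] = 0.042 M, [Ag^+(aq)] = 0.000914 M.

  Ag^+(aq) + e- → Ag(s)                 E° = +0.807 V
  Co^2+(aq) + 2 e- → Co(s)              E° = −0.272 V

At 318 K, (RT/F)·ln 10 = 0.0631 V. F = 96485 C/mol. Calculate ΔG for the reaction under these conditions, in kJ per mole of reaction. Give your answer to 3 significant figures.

−180 kJ/mol

With Ag⁺/Ag reduced at the cathode, E°cell = +0.807 − (−0.272) = +1.079 V and n = 2.
Q = [Co^2+(aq)] / [Ag^+(aq)]^2 = 5.03×10^4, so log Q = 4.701 and E = +1.079 − (0.0631/2)(4.701) = +0.9307 V.
Finally ΔG = −nFE = −(2)(96485 C/mol)(+0.9307 V) = −180 kJ/mol.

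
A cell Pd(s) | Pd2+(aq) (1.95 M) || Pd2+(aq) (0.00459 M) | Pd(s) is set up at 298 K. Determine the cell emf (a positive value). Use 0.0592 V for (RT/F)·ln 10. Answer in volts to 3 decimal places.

For a concentration cell E°cell = 0, since both electrodes use the same couple.
The compartment with the higher Pd2+(aq) concentration (1.95 M) acts as the cathode; ions are reduced there and produced at the dilute (0.00459 M) anode.
With n = 2, Ecell = −(0.0592/2)·log([dilute]/[conc]) = −(0.0592/2)·log(0.00459/1.95) = +0.078 V.

0.078 V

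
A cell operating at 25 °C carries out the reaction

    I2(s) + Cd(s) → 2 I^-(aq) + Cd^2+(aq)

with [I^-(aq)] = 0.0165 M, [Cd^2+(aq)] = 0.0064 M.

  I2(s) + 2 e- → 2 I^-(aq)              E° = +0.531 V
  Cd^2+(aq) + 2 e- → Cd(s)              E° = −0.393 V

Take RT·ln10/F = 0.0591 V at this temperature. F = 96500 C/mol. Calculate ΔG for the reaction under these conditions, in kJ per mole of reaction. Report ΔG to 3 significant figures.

−211 kJ/mol

E°cell = +0.531 − (−0.393) = +0.924 V; the balanced reaction transfers n = 2 electrons.
Here Q = [I^-(aq)]^2·[Cd^2+(aq)] = 1.74×10^−6 (log Q = −5.759), giving E = +0.924 − (0.0591/2)·(−5.759) = +1.0942 V.
Then ΔG = −nFE = −2 × 96500 × +1.0942 J/mol = −211 kJ/mol.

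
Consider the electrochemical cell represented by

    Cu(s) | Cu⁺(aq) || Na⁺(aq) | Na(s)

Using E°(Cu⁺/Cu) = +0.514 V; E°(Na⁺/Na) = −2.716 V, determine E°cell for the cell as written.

−3.230 V

By convention the left-hand electrode in cell notation is the anode (oxidation) and the right-hand electrode is the cathode (reduction).
E°cell = E°(right) − E°(left) = −2.716 − (+0.514) = −3.230 V.
The negative sign shows that, as written, the cell would require an external voltage to drive the reaction.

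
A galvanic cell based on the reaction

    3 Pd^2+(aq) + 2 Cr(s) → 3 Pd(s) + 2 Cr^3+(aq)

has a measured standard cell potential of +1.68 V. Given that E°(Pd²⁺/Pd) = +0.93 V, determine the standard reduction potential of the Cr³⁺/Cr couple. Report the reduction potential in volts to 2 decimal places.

In the reaction as written the Pd²⁺/Pd couple is reduced (cathode) and Cr³⁺/Cr is oxidized (anode), so E°cell = E°(Pd²⁺/Pd) − E°(Cr³⁺/Cr).
E°(Cr³⁺/Cr) = E°(cathode) − E°cell = +0.93 − (+1.68) = −0.75 V.

−0.75 V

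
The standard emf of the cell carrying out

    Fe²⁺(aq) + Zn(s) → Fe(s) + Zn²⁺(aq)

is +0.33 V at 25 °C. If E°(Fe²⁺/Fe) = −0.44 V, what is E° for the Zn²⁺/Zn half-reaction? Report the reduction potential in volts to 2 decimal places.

−0.77 V

In the reaction as written the Fe²⁺/Fe couple is reduced (cathode) and Zn²⁺/Zn is oxidized (anode), so E°cell = E°(Fe²⁺/Fe) − E°(Zn²⁺/Zn).
E°(Zn²⁺/Zn) = E°(cathode) − E°cell = −0.44 − (+0.33) = −0.77 V.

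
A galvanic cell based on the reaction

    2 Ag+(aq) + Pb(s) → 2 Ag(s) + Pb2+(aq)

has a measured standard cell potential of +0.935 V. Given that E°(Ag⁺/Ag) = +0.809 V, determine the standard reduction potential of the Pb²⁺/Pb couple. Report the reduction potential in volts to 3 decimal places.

In the reaction as written the Ag⁺/Ag couple is reduced (cathode) and Pb²⁺/Pb is oxidized (anode), so E°cell = E°(Ag⁺/Ag) − E°(Pb²⁺/Pb).
E°(Pb²⁺/Pb) = E°(cathode) − E°cell = +0.809 − (+0.935) = −0.126 V.

−0.126 V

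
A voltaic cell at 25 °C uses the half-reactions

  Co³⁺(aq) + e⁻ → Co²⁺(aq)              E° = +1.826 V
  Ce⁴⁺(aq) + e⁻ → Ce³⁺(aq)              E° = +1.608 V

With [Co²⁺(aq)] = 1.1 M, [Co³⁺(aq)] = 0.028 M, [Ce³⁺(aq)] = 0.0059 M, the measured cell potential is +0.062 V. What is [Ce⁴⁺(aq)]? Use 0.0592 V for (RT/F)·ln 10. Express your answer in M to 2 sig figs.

0.065 M

The Co³⁺/Co²⁺ couple has the larger reduction potential, so it is the cathode: E°cell = +1.826 − (+1.608) = +0.218 V and n = 1.
Since E = E° − (0.0592/n)·log Q, log Q = n(E° − E)/0.0592 = 2.635.
For Co³⁺(aq) + Ce³⁺(aq) → Co²⁺(aq) + Ce⁴⁺(aq), the reaction quotient is Q = ([Co²⁺(aq)]·[Ce⁴⁺(aq)]) / ([Co³⁺(aq)]·[Ce³⁺(aq)]).
Solving for the unknown gives log [Ce⁴⁺(aq)] = −1.188, so [Ce⁴⁺(aq)] ≈ 0.065 M.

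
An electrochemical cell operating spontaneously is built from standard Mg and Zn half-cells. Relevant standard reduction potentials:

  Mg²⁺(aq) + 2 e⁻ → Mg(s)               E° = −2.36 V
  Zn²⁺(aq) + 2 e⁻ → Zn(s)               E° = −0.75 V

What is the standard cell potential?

+1.61 V

Of the two couples in this cell, the one with the more positive reduction potential is reduced at the cathode: here that is Zn²⁺/Zn (−0.75 V); Mg²⁺/Mg (−2.36 V) is the anode.
E°cell = E°(cathode) − E°(anode) = −0.75 − (−2.36) = +1.61 V.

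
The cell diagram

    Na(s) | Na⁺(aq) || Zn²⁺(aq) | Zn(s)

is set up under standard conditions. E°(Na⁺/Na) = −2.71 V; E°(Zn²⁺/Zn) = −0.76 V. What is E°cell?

+1.95 V

By convention the left-hand electrode in cell notation is the anode (oxidation) and the right-hand electrode is the cathode (reduction).
E°cell = E°(right) − E°(left) = −0.76 − (−2.71) = +1.95 V.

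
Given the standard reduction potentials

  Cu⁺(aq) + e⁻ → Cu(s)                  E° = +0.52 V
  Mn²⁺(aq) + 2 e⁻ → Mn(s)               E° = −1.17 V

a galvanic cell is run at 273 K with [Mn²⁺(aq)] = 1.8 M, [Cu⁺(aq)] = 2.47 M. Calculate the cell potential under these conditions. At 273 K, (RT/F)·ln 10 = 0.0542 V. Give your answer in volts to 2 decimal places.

+1.70 V

Cu⁺/Cu is reduced (cathode, E° = +0.52 V) and Mn²⁺/Mn is oxidized (anode).
E°cell = E°cat − E°an = +0.52 − (−1.17) = +1.69 V; n = 2.
For the overall reaction 2 Cu⁺(aq) + Mn(s) → 2 Cu(s) + Mn²⁺(aq), Q = [Mn²⁺(aq)] / [Cu⁺(aq)]^2 = 0.295, giving log Q = −0.530.
Applying E = E° − (RT ln10/nF)·log Q gives +1.69 − (0.0542/2)(−0.530) = +1.70 V.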